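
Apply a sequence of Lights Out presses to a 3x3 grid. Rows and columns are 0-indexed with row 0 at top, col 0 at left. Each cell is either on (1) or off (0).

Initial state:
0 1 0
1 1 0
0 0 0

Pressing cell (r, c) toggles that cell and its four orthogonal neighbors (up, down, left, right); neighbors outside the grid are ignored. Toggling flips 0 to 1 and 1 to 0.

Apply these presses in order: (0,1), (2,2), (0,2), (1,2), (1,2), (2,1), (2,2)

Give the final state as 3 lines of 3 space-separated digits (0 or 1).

After press 1 at (0,1):
1 0 1
1 0 0
0 0 0

After press 2 at (2,2):
1 0 1
1 0 1
0 1 1

After press 3 at (0,2):
1 1 0
1 0 0
0 1 1

After press 4 at (1,2):
1 1 1
1 1 1
0 1 0

After press 5 at (1,2):
1 1 0
1 0 0
0 1 1

After press 6 at (2,1):
1 1 0
1 1 0
1 0 0

After press 7 at (2,2):
1 1 0
1 1 1
1 1 1

Answer: 1 1 0
1 1 1
1 1 1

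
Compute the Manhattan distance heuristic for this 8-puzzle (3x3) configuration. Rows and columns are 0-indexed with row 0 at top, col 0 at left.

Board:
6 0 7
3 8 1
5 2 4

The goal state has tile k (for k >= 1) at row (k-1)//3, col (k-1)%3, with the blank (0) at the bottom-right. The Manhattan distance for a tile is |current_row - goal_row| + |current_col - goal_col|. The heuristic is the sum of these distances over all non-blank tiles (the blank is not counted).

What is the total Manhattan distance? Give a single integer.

Answer: 21

Derivation:
Tile 6: at (0,0), goal (1,2), distance |0-1|+|0-2| = 3
Tile 7: at (0,2), goal (2,0), distance |0-2|+|2-0| = 4
Tile 3: at (1,0), goal (0,2), distance |1-0|+|0-2| = 3
Tile 8: at (1,1), goal (2,1), distance |1-2|+|1-1| = 1
Tile 1: at (1,2), goal (0,0), distance |1-0|+|2-0| = 3
Tile 5: at (2,0), goal (1,1), distance |2-1|+|0-1| = 2
Tile 2: at (2,1), goal (0,1), distance |2-0|+|1-1| = 2
Tile 4: at (2,2), goal (1,0), distance |2-1|+|2-0| = 3
Sum: 3 + 4 + 3 + 1 + 3 + 2 + 2 + 3 = 21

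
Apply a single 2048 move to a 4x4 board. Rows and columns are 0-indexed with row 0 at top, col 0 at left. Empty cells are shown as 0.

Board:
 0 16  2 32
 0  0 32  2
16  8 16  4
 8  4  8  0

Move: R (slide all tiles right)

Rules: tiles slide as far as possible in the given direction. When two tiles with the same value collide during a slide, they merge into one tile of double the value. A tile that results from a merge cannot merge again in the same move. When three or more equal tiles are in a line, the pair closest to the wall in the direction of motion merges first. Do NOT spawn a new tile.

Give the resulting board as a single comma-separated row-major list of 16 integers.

Answer: 0, 16, 2, 32, 0, 0, 32, 2, 16, 8, 16, 4, 0, 8, 4, 8

Derivation:
Slide right:
row 0: [0, 16, 2, 32] -> [0, 16, 2, 32]
row 1: [0, 0, 32, 2] -> [0, 0, 32, 2]
row 2: [16, 8, 16, 4] -> [16, 8, 16, 4]
row 3: [8, 4, 8, 0] -> [0, 8, 4, 8]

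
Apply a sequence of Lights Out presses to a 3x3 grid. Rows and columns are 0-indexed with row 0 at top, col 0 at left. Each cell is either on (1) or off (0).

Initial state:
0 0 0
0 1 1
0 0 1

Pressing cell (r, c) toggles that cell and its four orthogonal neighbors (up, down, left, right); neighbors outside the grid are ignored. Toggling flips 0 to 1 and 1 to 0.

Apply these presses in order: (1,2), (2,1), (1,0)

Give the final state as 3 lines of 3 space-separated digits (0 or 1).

After press 1 at (1,2):
0 0 1
0 0 0
0 0 0

After press 2 at (2,1):
0 0 1
0 1 0
1 1 1

After press 3 at (1,0):
1 0 1
1 0 0
0 1 1

Answer: 1 0 1
1 0 0
0 1 1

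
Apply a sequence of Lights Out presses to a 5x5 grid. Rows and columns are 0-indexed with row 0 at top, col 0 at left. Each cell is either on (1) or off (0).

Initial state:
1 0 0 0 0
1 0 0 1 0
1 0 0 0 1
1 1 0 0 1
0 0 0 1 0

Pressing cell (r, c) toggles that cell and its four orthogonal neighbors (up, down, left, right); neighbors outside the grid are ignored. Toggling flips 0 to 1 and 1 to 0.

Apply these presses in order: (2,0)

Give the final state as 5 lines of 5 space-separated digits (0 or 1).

After press 1 at (2,0):
1 0 0 0 0
0 0 0 1 0
0 1 0 0 1
0 1 0 0 1
0 0 0 1 0

Answer: 1 0 0 0 0
0 0 0 1 0
0 1 0 0 1
0 1 0 0 1
0 0 0 1 0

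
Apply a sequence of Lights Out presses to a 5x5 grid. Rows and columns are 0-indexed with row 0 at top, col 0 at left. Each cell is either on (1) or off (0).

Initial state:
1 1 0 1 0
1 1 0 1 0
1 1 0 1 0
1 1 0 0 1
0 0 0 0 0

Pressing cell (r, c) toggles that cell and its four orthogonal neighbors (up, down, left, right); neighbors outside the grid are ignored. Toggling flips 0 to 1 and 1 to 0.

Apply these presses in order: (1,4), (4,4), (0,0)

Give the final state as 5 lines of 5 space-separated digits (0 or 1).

Answer: 0 0 0 1 1
0 1 0 0 1
1 1 0 1 1
1 1 0 0 0
0 0 0 1 1

Derivation:
After press 1 at (1,4):
1 1 0 1 1
1 1 0 0 1
1 1 0 1 1
1 1 0 0 1
0 0 0 0 0

After press 2 at (4,4):
1 1 0 1 1
1 1 0 0 1
1 1 0 1 1
1 1 0 0 0
0 0 0 1 1

After press 3 at (0,0):
0 0 0 1 1
0 1 0 0 1
1 1 0 1 1
1 1 0 0 0
0 0 0 1 1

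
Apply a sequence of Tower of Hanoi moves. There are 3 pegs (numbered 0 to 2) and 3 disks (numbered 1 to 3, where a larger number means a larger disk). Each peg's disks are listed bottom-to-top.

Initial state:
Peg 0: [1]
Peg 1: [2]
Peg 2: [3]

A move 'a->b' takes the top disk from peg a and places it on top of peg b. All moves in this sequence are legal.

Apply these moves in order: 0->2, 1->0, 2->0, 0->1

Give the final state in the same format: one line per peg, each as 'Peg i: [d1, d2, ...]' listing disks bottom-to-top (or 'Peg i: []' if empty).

Answer: Peg 0: [2]
Peg 1: [1]
Peg 2: [3]

Derivation:
After move 1 (0->2):
Peg 0: []
Peg 1: [2]
Peg 2: [3, 1]

After move 2 (1->0):
Peg 0: [2]
Peg 1: []
Peg 2: [3, 1]

After move 3 (2->0):
Peg 0: [2, 1]
Peg 1: []
Peg 2: [3]

After move 4 (0->1):
Peg 0: [2]
Peg 1: [1]
Peg 2: [3]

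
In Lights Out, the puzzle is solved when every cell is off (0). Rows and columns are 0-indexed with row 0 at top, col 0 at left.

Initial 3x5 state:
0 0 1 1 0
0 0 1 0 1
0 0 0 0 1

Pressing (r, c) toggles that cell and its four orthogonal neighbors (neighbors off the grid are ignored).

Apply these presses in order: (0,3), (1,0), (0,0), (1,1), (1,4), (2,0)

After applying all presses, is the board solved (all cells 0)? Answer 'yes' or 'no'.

After press 1 at (0,3):
0 0 0 0 1
0 0 1 1 1
0 0 0 0 1

After press 2 at (1,0):
1 0 0 0 1
1 1 1 1 1
1 0 0 0 1

After press 3 at (0,0):
0 1 0 0 1
0 1 1 1 1
1 0 0 0 1

After press 4 at (1,1):
0 0 0 0 1
1 0 0 1 1
1 1 0 0 1

After press 5 at (1,4):
0 0 0 0 0
1 0 0 0 0
1 1 0 0 0

After press 6 at (2,0):
0 0 0 0 0
0 0 0 0 0
0 0 0 0 0

Lights still on: 0

Answer: yes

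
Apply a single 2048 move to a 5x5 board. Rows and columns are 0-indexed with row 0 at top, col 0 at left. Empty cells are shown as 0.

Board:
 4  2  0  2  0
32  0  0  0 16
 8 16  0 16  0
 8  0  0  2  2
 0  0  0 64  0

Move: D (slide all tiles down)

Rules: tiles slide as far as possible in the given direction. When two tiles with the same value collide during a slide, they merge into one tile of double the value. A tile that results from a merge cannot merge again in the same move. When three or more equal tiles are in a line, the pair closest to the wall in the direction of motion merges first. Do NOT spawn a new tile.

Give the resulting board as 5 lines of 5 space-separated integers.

Slide down:
col 0: [4, 32, 8, 8, 0] -> [0, 0, 4, 32, 16]
col 1: [2, 0, 16, 0, 0] -> [0, 0, 0, 2, 16]
col 2: [0, 0, 0, 0, 0] -> [0, 0, 0, 0, 0]
col 3: [2, 0, 16, 2, 64] -> [0, 2, 16, 2, 64]
col 4: [0, 16, 0, 2, 0] -> [0, 0, 0, 16, 2]

Answer:  0  0  0  0  0
 0  0  0  2  0
 4  0  0 16  0
32  2  0  2 16
16 16  0 64  2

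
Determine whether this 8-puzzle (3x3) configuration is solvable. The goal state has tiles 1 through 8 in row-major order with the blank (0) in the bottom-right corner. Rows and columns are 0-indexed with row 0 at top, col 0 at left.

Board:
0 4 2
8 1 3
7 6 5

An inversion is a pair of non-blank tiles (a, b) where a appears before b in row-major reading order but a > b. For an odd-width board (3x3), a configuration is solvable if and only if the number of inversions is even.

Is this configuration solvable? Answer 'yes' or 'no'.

Answer: yes

Derivation:
Inversions (pairs i<j in row-major order where tile[i] > tile[j] > 0): 12
12 is even, so the puzzle is solvable.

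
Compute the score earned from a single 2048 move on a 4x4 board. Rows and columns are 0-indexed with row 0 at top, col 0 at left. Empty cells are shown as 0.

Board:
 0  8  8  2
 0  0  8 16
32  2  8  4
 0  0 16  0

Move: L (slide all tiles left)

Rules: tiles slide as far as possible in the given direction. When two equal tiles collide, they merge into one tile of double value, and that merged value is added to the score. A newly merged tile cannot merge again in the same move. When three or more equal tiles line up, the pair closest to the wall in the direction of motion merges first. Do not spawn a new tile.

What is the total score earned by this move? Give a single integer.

Slide left:
row 0: [0, 8, 8, 2] -> [16, 2, 0, 0]  score +16 (running 16)
row 1: [0, 0, 8, 16] -> [8, 16, 0, 0]  score +0 (running 16)
row 2: [32, 2, 8, 4] -> [32, 2, 8, 4]  score +0 (running 16)
row 3: [0, 0, 16, 0] -> [16, 0, 0, 0]  score +0 (running 16)
Board after move:
16  2  0  0
 8 16  0  0
32  2  8  4
16  0  0  0

Answer: 16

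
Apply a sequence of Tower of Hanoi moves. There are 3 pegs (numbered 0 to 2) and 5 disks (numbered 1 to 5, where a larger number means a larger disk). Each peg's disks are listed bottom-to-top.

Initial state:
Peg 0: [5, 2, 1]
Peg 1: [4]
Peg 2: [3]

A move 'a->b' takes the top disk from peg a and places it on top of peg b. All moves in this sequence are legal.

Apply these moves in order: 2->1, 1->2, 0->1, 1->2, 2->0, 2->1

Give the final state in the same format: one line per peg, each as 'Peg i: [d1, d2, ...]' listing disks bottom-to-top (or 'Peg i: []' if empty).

Answer: Peg 0: [5, 2, 1]
Peg 1: [4, 3]
Peg 2: []

Derivation:
After move 1 (2->1):
Peg 0: [5, 2, 1]
Peg 1: [4, 3]
Peg 2: []

After move 2 (1->2):
Peg 0: [5, 2, 1]
Peg 1: [4]
Peg 2: [3]

After move 3 (0->1):
Peg 0: [5, 2]
Peg 1: [4, 1]
Peg 2: [3]

After move 4 (1->2):
Peg 0: [5, 2]
Peg 1: [4]
Peg 2: [3, 1]

After move 5 (2->0):
Peg 0: [5, 2, 1]
Peg 1: [4]
Peg 2: [3]

After move 6 (2->1):
Peg 0: [5, 2, 1]
Peg 1: [4, 3]
Peg 2: []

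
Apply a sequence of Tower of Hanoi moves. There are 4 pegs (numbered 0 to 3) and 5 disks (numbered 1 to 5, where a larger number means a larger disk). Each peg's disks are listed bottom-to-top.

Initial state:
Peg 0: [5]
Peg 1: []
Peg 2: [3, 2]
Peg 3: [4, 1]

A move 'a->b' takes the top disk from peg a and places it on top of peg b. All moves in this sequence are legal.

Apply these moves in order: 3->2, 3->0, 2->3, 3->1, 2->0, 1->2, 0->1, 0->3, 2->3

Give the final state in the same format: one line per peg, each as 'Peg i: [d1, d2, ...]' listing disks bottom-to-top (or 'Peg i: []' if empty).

After move 1 (3->2):
Peg 0: [5]
Peg 1: []
Peg 2: [3, 2, 1]
Peg 3: [4]

After move 2 (3->0):
Peg 0: [5, 4]
Peg 1: []
Peg 2: [3, 2, 1]
Peg 3: []

After move 3 (2->3):
Peg 0: [5, 4]
Peg 1: []
Peg 2: [3, 2]
Peg 3: [1]

After move 4 (3->1):
Peg 0: [5, 4]
Peg 1: [1]
Peg 2: [3, 2]
Peg 3: []

After move 5 (2->0):
Peg 0: [5, 4, 2]
Peg 1: [1]
Peg 2: [3]
Peg 3: []

After move 6 (1->2):
Peg 0: [5, 4, 2]
Peg 1: []
Peg 2: [3, 1]
Peg 3: []

After move 7 (0->1):
Peg 0: [5, 4]
Peg 1: [2]
Peg 2: [3, 1]
Peg 3: []

After move 8 (0->3):
Peg 0: [5]
Peg 1: [2]
Peg 2: [3, 1]
Peg 3: [4]

After move 9 (2->3):
Peg 0: [5]
Peg 1: [2]
Peg 2: [3]
Peg 3: [4, 1]

Answer: Peg 0: [5]
Peg 1: [2]
Peg 2: [3]
Peg 3: [4, 1]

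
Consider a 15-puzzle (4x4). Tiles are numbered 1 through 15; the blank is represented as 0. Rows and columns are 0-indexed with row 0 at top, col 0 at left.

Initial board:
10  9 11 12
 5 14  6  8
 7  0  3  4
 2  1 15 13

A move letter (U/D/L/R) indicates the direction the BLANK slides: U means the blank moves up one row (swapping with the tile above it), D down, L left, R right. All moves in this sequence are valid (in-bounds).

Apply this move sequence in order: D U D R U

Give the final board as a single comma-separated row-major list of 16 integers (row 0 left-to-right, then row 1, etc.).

Answer: 10, 9, 11, 12, 5, 14, 6, 8, 7, 1, 0, 4, 2, 15, 3, 13

Derivation:
After move 1 (D):
10  9 11 12
 5 14  6  8
 7  1  3  4
 2  0 15 13

After move 2 (U):
10  9 11 12
 5 14  6  8
 7  0  3  4
 2  1 15 13

After move 3 (D):
10  9 11 12
 5 14  6  8
 7  1  3  4
 2  0 15 13

After move 4 (R):
10  9 11 12
 5 14  6  8
 7  1  3  4
 2 15  0 13

After move 5 (U):
10  9 11 12
 5 14  6  8
 7  1  0  4
 2 15  3 13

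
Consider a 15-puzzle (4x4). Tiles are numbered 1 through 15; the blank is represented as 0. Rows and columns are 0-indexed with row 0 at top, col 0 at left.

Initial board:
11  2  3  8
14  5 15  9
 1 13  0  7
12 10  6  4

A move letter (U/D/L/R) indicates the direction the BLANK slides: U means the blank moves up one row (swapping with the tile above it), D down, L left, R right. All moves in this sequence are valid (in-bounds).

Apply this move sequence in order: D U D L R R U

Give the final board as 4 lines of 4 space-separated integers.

After move 1 (D):
11  2  3  8
14  5 15  9
 1 13  6  7
12 10  0  4

After move 2 (U):
11  2  3  8
14  5 15  9
 1 13  0  7
12 10  6  4

After move 3 (D):
11  2  3  8
14  5 15  9
 1 13  6  7
12 10  0  4

After move 4 (L):
11  2  3  8
14  5 15  9
 1 13  6  7
12  0 10  4

After move 5 (R):
11  2  3  8
14  5 15  9
 1 13  6  7
12 10  0  4

After move 6 (R):
11  2  3  8
14  5 15  9
 1 13  6  7
12 10  4  0

After move 7 (U):
11  2  3  8
14  5 15  9
 1 13  6  0
12 10  4  7

Answer: 11  2  3  8
14  5 15  9
 1 13  6  0
12 10  4  7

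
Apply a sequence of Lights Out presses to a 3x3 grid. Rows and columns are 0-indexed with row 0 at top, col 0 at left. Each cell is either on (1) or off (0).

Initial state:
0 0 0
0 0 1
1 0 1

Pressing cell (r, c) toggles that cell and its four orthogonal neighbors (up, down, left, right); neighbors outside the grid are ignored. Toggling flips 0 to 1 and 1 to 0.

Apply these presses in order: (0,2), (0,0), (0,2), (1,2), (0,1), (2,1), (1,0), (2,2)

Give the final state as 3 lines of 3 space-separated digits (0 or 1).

Answer: 1 0 0
0 0 1
1 0 0

Derivation:
After press 1 at (0,2):
0 1 1
0 0 0
1 0 1

After press 2 at (0,0):
1 0 1
1 0 0
1 0 1

After press 3 at (0,2):
1 1 0
1 0 1
1 0 1

After press 4 at (1,2):
1 1 1
1 1 0
1 0 0

After press 5 at (0,1):
0 0 0
1 0 0
1 0 0

After press 6 at (2,1):
0 0 0
1 1 0
0 1 1

After press 7 at (1,0):
1 0 0
0 0 0
1 1 1

After press 8 at (2,2):
1 0 0
0 0 1
1 0 0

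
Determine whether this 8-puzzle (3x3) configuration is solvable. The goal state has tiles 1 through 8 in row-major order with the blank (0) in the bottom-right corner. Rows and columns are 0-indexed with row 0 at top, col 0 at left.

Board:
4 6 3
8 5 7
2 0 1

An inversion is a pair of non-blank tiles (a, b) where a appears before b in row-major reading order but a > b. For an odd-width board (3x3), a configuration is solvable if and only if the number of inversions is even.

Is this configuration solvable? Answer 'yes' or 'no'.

Inversions (pairs i<j in row-major order where tile[i] > tile[j] > 0): 18
18 is even, so the puzzle is solvable.

Answer: yes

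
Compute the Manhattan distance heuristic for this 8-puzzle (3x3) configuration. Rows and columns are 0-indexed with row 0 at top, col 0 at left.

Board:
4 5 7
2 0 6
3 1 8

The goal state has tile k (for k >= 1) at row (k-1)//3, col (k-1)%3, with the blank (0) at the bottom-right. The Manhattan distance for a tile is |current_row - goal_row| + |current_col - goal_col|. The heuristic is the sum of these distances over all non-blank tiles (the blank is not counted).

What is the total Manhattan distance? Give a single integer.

Answer: 16

Derivation:
Tile 4: (0,0)->(1,0) = 1
Tile 5: (0,1)->(1,1) = 1
Tile 7: (0,2)->(2,0) = 4
Tile 2: (1,0)->(0,1) = 2
Tile 6: (1,2)->(1,2) = 0
Tile 3: (2,0)->(0,2) = 4
Tile 1: (2,1)->(0,0) = 3
Tile 8: (2,2)->(2,1) = 1
Sum: 1 + 1 + 4 + 2 + 0 + 4 + 3 + 1 = 16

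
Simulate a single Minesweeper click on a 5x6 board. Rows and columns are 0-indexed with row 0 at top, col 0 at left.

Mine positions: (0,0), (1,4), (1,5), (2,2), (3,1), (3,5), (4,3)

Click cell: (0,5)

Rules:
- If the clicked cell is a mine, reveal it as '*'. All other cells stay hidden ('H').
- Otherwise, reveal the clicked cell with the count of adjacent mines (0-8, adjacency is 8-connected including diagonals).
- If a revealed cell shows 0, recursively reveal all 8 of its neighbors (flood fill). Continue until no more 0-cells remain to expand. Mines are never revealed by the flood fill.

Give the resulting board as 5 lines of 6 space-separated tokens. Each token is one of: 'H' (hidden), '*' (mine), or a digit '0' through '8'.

H H H H H 2
H H H H H H
H H H H H H
H H H H H H
H H H H H H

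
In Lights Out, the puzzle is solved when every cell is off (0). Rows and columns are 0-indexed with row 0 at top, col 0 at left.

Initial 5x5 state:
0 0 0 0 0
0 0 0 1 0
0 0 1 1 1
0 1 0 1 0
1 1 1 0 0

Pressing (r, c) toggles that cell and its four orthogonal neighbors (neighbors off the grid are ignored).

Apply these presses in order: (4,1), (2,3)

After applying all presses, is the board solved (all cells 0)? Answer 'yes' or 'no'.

Answer: yes

Derivation:
After press 1 at (4,1):
0 0 0 0 0
0 0 0 1 0
0 0 1 1 1
0 0 0 1 0
0 0 0 0 0

After press 2 at (2,3):
0 0 0 0 0
0 0 0 0 0
0 0 0 0 0
0 0 0 0 0
0 0 0 0 0

Lights still on: 0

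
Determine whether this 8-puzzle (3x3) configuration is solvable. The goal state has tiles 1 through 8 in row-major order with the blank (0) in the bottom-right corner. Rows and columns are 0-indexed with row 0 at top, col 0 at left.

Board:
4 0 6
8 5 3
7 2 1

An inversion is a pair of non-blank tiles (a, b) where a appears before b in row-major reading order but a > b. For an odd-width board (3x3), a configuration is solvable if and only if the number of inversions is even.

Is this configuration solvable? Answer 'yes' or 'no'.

Inversions (pairs i<j in row-major order where tile[i] > tile[j] > 0): 20
20 is even, so the puzzle is solvable.

Answer: yes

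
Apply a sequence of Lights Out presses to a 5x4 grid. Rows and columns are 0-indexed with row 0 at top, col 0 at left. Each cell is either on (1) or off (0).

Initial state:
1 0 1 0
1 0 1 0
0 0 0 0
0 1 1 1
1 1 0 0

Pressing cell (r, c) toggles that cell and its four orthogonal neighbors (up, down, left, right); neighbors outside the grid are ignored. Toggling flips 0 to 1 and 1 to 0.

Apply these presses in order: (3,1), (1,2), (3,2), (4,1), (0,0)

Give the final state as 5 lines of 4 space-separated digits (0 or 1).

After press 1 at (3,1):
1 0 1 0
1 0 1 0
0 1 0 0
1 0 0 1
1 0 0 0

After press 2 at (1,2):
1 0 0 0
1 1 0 1
0 1 1 0
1 0 0 1
1 0 0 0

After press 3 at (3,2):
1 0 0 0
1 1 0 1
0 1 0 0
1 1 1 0
1 0 1 0

After press 4 at (4,1):
1 0 0 0
1 1 0 1
0 1 0 0
1 0 1 0
0 1 0 0

After press 5 at (0,0):
0 1 0 0
0 1 0 1
0 1 0 0
1 0 1 0
0 1 0 0

Answer: 0 1 0 0
0 1 0 1
0 1 0 0
1 0 1 0
0 1 0 0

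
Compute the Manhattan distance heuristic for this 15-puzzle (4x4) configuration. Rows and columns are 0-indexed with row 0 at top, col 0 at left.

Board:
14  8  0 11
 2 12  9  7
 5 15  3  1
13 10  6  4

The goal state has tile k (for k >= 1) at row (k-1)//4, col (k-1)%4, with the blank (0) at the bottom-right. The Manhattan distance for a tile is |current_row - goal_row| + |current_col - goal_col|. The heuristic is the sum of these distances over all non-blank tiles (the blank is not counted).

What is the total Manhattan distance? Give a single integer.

Tile 14: at (0,0), goal (3,1), distance |0-3|+|0-1| = 4
Tile 8: at (0,1), goal (1,3), distance |0-1|+|1-3| = 3
Tile 11: at (0,3), goal (2,2), distance |0-2|+|3-2| = 3
Tile 2: at (1,0), goal (0,1), distance |1-0|+|0-1| = 2
Tile 12: at (1,1), goal (2,3), distance |1-2|+|1-3| = 3
Tile 9: at (1,2), goal (2,0), distance |1-2|+|2-0| = 3
Tile 7: at (1,3), goal (1,2), distance |1-1|+|3-2| = 1
Tile 5: at (2,0), goal (1,0), distance |2-1|+|0-0| = 1
Tile 15: at (2,1), goal (3,2), distance |2-3|+|1-2| = 2
Tile 3: at (2,2), goal (0,2), distance |2-0|+|2-2| = 2
Tile 1: at (2,3), goal (0,0), distance |2-0|+|3-0| = 5
Tile 13: at (3,0), goal (3,0), distance |3-3|+|0-0| = 0
Tile 10: at (3,1), goal (2,1), distance |3-2|+|1-1| = 1
Tile 6: at (3,2), goal (1,1), distance |3-1|+|2-1| = 3
Tile 4: at (3,3), goal (0,3), distance |3-0|+|3-3| = 3
Sum: 4 + 3 + 3 + 2 + 3 + 3 + 1 + 1 + 2 + 2 + 5 + 0 + 1 + 3 + 3 = 36

Answer: 36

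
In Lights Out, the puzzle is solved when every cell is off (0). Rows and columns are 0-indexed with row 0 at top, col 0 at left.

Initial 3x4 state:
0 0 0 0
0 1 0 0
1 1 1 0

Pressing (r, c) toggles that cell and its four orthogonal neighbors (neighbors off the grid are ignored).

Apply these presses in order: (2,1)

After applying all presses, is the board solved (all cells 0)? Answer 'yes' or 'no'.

Answer: yes

Derivation:
After press 1 at (2,1):
0 0 0 0
0 0 0 0
0 0 0 0

Lights still on: 0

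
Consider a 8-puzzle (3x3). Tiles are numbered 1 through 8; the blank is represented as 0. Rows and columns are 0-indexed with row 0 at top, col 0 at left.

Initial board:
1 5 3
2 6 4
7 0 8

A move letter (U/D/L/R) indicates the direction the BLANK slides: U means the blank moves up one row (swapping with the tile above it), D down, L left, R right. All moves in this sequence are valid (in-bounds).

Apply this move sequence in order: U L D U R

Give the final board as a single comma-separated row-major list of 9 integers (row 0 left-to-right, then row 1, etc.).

Answer: 1, 5, 3, 2, 0, 4, 7, 6, 8

Derivation:
After move 1 (U):
1 5 3
2 0 4
7 6 8

After move 2 (L):
1 5 3
0 2 4
7 6 8

After move 3 (D):
1 5 3
7 2 4
0 6 8

After move 4 (U):
1 5 3
0 2 4
7 6 8

After move 5 (R):
1 5 3
2 0 4
7 6 8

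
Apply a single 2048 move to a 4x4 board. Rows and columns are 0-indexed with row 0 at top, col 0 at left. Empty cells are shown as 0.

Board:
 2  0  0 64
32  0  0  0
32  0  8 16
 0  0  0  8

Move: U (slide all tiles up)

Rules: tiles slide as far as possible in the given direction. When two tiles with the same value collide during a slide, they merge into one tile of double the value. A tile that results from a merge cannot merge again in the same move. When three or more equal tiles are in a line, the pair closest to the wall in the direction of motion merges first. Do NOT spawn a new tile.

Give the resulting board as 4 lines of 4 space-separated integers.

Slide up:
col 0: [2, 32, 32, 0] -> [2, 64, 0, 0]
col 1: [0, 0, 0, 0] -> [0, 0, 0, 0]
col 2: [0, 0, 8, 0] -> [8, 0, 0, 0]
col 3: [64, 0, 16, 8] -> [64, 16, 8, 0]

Answer:  2  0  8 64
64  0  0 16
 0  0  0  8
 0  0  0  0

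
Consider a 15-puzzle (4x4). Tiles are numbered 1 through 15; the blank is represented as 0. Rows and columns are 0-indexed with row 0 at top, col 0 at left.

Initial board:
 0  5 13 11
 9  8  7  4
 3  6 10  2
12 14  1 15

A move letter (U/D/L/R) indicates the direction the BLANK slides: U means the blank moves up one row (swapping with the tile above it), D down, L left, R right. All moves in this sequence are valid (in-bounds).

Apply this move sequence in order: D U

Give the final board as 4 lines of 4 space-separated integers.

After move 1 (D):
 9  5 13 11
 0  8  7  4
 3  6 10  2
12 14  1 15

After move 2 (U):
 0  5 13 11
 9  8  7  4
 3  6 10  2
12 14  1 15

Answer:  0  5 13 11
 9  8  7  4
 3  6 10  2
12 14  1 15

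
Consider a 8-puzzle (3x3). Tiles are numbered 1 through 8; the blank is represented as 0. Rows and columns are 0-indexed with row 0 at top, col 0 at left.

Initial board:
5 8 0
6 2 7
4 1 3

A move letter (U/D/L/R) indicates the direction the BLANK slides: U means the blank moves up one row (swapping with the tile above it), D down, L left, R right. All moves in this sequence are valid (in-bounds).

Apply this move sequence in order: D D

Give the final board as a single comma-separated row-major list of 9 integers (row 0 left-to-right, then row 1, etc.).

After move 1 (D):
5 8 7
6 2 0
4 1 3

After move 2 (D):
5 8 7
6 2 3
4 1 0

Answer: 5, 8, 7, 6, 2, 3, 4, 1, 0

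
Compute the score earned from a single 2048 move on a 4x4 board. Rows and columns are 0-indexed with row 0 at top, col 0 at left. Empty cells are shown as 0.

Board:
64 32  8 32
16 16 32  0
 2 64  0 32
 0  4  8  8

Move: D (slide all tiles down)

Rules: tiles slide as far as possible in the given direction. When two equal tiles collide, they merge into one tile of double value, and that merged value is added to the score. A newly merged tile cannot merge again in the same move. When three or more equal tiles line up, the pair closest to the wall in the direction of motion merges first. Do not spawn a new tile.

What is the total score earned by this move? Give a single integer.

Answer: 64

Derivation:
Slide down:
col 0: [64, 16, 2, 0] -> [0, 64, 16, 2]  score +0 (running 0)
col 1: [32, 16, 64, 4] -> [32, 16, 64, 4]  score +0 (running 0)
col 2: [8, 32, 0, 8] -> [0, 8, 32, 8]  score +0 (running 0)
col 3: [32, 0, 32, 8] -> [0, 0, 64, 8]  score +64 (running 64)
Board after move:
 0 32  0  0
64 16  8  0
16 64 32 64
 2  4  8  8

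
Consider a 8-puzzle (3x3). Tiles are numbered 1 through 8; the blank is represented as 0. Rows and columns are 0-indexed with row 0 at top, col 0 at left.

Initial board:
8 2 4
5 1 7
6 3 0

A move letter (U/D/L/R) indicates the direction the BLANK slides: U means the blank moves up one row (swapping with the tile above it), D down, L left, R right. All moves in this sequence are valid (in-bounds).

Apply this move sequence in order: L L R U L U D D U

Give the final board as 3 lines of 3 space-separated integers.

Answer: 8 2 4
0 5 7
6 1 3

Derivation:
After move 1 (L):
8 2 4
5 1 7
6 0 3

After move 2 (L):
8 2 4
5 1 7
0 6 3

After move 3 (R):
8 2 4
5 1 7
6 0 3

After move 4 (U):
8 2 4
5 0 7
6 1 3

After move 5 (L):
8 2 4
0 5 7
6 1 3

After move 6 (U):
0 2 4
8 5 7
6 1 3

After move 7 (D):
8 2 4
0 5 7
6 1 3

After move 8 (D):
8 2 4
6 5 7
0 1 3

After move 9 (U):
8 2 4
0 5 7
6 1 3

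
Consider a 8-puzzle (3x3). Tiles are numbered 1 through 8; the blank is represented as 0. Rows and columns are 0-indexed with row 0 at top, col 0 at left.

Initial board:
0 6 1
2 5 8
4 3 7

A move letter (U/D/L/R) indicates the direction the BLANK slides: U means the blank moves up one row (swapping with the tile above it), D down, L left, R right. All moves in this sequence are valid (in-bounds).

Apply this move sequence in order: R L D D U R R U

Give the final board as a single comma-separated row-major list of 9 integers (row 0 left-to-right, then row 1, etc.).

After move 1 (R):
6 0 1
2 5 8
4 3 7

After move 2 (L):
0 6 1
2 5 8
4 3 7

After move 3 (D):
2 6 1
0 5 8
4 3 7

After move 4 (D):
2 6 1
4 5 8
0 3 7

After move 5 (U):
2 6 1
0 5 8
4 3 7

After move 6 (R):
2 6 1
5 0 8
4 3 7

After move 7 (R):
2 6 1
5 8 0
4 3 7

After move 8 (U):
2 6 0
5 8 1
4 3 7

Answer: 2, 6, 0, 5, 8, 1, 4, 3, 7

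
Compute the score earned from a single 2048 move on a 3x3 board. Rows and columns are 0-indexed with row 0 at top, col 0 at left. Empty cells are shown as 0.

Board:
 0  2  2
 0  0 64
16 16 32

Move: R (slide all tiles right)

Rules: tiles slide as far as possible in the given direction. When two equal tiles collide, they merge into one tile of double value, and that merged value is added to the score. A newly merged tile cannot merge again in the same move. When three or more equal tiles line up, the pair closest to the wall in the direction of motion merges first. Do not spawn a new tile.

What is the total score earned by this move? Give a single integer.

Slide right:
row 0: [0, 2, 2] -> [0, 0, 4]  score +4 (running 4)
row 1: [0, 0, 64] -> [0, 0, 64]  score +0 (running 4)
row 2: [16, 16, 32] -> [0, 32, 32]  score +32 (running 36)
Board after move:
 0  0  4
 0  0 64
 0 32 32

Answer: 36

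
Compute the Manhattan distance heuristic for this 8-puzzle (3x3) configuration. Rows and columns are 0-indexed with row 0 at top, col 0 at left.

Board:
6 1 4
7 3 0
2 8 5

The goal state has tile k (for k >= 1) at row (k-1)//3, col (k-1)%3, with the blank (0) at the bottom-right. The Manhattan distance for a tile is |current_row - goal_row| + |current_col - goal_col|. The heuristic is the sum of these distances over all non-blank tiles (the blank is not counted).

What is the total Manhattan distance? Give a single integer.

Tile 6: at (0,0), goal (1,2), distance |0-1|+|0-2| = 3
Tile 1: at (0,1), goal (0,0), distance |0-0|+|1-0| = 1
Tile 4: at (0,2), goal (1,0), distance |0-1|+|2-0| = 3
Tile 7: at (1,0), goal (2,0), distance |1-2|+|0-0| = 1
Tile 3: at (1,1), goal (0,2), distance |1-0|+|1-2| = 2
Tile 2: at (2,0), goal (0,1), distance |2-0|+|0-1| = 3
Tile 8: at (2,1), goal (2,1), distance |2-2|+|1-1| = 0
Tile 5: at (2,2), goal (1,1), distance |2-1|+|2-1| = 2
Sum: 3 + 1 + 3 + 1 + 2 + 3 + 0 + 2 = 15

Answer: 15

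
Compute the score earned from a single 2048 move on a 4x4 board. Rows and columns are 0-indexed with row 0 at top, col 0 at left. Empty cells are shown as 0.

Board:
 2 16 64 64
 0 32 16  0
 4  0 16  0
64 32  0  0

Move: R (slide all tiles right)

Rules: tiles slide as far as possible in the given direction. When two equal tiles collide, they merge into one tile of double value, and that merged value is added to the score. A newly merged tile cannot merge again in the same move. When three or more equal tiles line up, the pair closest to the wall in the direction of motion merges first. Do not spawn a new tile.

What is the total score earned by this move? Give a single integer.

Answer: 128

Derivation:
Slide right:
row 0: [2, 16, 64, 64] -> [0, 2, 16, 128]  score +128 (running 128)
row 1: [0, 32, 16, 0] -> [0, 0, 32, 16]  score +0 (running 128)
row 2: [4, 0, 16, 0] -> [0, 0, 4, 16]  score +0 (running 128)
row 3: [64, 32, 0, 0] -> [0, 0, 64, 32]  score +0 (running 128)
Board after move:
  0   2  16 128
  0   0  32  16
  0   0   4  16
  0   0  64  32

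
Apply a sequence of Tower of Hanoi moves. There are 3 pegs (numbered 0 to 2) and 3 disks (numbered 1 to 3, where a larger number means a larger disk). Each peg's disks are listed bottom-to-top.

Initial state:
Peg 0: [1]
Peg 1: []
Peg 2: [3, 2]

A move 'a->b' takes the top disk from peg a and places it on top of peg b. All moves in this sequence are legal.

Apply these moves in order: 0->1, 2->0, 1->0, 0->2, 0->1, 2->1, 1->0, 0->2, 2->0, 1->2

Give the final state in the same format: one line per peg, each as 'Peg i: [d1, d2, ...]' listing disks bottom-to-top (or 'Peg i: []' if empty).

Answer: Peg 0: [1]
Peg 1: []
Peg 2: [3, 2]

Derivation:
After move 1 (0->1):
Peg 0: []
Peg 1: [1]
Peg 2: [3, 2]

After move 2 (2->0):
Peg 0: [2]
Peg 1: [1]
Peg 2: [3]

After move 3 (1->0):
Peg 0: [2, 1]
Peg 1: []
Peg 2: [3]

After move 4 (0->2):
Peg 0: [2]
Peg 1: []
Peg 2: [3, 1]

After move 5 (0->1):
Peg 0: []
Peg 1: [2]
Peg 2: [3, 1]

After move 6 (2->1):
Peg 0: []
Peg 1: [2, 1]
Peg 2: [3]

After move 7 (1->0):
Peg 0: [1]
Peg 1: [2]
Peg 2: [3]

After move 8 (0->2):
Peg 0: []
Peg 1: [2]
Peg 2: [3, 1]

After move 9 (2->0):
Peg 0: [1]
Peg 1: [2]
Peg 2: [3]

After move 10 (1->2):
Peg 0: [1]
Peg 1: []
Peg 2: [3, 2]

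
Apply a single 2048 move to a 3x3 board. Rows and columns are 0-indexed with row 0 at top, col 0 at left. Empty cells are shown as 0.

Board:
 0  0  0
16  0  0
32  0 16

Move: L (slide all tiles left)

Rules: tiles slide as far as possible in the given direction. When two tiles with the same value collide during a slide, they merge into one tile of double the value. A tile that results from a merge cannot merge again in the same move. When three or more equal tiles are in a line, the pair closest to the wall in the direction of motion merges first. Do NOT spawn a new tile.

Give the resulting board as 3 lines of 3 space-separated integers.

Slide left:
row 0: [0, 0, 0] -> [0, 0, 0]
row 1: [16, 0, 0] -> [16, 0, 0]
row 2: [32, 0, 16] -> [32, 16, 0]

Answer:  0  0  0
16  0  0
32 16  0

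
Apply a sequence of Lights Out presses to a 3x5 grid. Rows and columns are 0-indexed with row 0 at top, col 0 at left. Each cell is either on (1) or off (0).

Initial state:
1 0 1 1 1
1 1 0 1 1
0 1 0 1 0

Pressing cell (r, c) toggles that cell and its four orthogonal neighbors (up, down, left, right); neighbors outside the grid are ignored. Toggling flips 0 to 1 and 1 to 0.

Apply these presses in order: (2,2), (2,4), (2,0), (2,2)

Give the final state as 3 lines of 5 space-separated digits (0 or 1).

Answer: 1 0 1 1 1
0 1 0 1 0
1 0 0 0 1

Derivation:
After press 1 at (2,2):
1 0 1 1 1
1 1 1 1 1
0 0 1 0 0

After press 2 at (2,4):
1 0 1 1 1
1 1 1 1 0
0 0 1 1 1

After press 3 at (2,0):
1 0 1 1 1
0 1 1 1 0
1 1 1 1 1

After press 4 at (2,2):
1 0 1 1 1
0 1 0 1 0
1 0 0 0 1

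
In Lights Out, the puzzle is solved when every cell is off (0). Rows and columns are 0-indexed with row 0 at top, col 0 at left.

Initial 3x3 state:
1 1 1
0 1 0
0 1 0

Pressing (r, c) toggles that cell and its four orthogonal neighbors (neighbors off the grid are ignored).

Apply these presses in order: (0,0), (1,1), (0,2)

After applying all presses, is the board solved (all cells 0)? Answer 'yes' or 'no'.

Answer: yes

Derivation:
After press 1 at (0,0):
0 0 1
1 1 0
0 1 0

After press 2 at (1,1):
0 1 1
0 0 1
0 0 0

After press 3 at (0,2):
0 0 0
0 0 0
0 0 0

Lights still on: 0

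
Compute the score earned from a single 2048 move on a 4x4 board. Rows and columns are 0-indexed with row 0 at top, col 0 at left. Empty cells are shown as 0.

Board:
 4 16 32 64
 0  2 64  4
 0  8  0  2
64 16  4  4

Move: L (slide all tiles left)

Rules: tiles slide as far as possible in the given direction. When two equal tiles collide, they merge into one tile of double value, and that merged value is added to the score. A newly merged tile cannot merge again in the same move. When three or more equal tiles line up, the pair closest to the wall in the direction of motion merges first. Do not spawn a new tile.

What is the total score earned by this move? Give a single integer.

Slide left:
row 0: [4, 16, 32, 64] -> [4, 16, 32, 64]  score +0 (running 0)
row 1: [0, 2, 64, 4] -> [2, 64, 4, 0]  score +0 (running 0)
row 2: [0, 8, 0, 2] -> [8, 2, 0, 0]  score +0 (running 0)
row 3: [64, 16, 4, 4] -> [64, 16, 8, 0]  score +8 (running 8)
Board after move:
 4 16 32 64
 2 64  4  0
 8  2  0  0
64 16  8  0

Answer: 8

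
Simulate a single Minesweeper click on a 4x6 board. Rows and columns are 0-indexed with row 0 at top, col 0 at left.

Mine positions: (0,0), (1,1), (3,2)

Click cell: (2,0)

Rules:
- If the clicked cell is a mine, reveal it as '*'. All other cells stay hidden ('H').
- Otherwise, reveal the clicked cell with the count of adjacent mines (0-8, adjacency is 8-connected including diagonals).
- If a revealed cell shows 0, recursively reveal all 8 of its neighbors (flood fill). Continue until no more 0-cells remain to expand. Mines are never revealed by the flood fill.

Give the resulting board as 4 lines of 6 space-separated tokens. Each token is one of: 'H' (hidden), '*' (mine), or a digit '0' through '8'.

H H H H H H
H H H H H H
1 H H H H H
H H H H H H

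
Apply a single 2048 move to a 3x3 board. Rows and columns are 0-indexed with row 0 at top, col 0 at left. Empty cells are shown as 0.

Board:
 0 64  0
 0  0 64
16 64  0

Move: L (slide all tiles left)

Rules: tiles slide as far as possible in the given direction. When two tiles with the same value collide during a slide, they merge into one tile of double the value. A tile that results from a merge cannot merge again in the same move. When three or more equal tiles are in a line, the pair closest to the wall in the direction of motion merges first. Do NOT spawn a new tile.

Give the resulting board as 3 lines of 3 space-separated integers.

Slide left:
row 0: [0, 64, 0] -> [64, 0, 0]
row 1: [0, 0, 64] -> [64, 0, 0]
row 2: [16, 64, 0] -> [16, 64, 0]

Answer: 64  0  0
64  0  0
16 64  0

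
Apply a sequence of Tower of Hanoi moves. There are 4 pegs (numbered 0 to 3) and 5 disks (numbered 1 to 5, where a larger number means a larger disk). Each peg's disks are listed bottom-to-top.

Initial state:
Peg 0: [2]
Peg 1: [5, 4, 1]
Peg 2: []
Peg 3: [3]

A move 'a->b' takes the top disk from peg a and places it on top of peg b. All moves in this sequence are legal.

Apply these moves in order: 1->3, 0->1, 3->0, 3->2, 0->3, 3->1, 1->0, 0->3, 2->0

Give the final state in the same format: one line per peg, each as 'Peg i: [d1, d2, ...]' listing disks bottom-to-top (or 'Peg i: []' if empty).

After move 1 (1->3):
Peg 0: [2]
Peg 1: [5, 4]
Peg 2: []
Peg 3: [3, 1]

After move 2 (0->1):
Peg 0: []
Peg 1: [5, 4, 2]
Peg 2: []
Peg 3: [3, 1]

After move 3 (3->0):
Peg 0: [1]
Peg 1: [5, 4, 2]
Peg 2: []
Peg 3: [3]

After move 4 (3->2):
Peg 0: [1]
Peg 1: [5, 4, 2]
Peg 2: [3]
Peg 3: []

After move 5 (0->3):
Peg 0: []
Peg 1: [5, 4, 2]
Peg 2: [3]
Peg 3: [1]

After move 6 (3->1):
Peg 0: []
Peg 1: [5, 4, 2, 1]
Peg 2: [3]
Peg 3: []

After move 7 (1->0):
Peg 0: [1]
Peg 1: [5, 4, 2]
Peg 2: [3]
Peg 3: []

After move 8 (0->3):
Peg 0: []
Peg 1: [5, 4, 2]
Peg 2: [3]
Peg 3: [1]

After move 9 (2->0):
Peg 0: [3]
Peg 1: [5, 4, 2]
Peg 2: []
Peg 3: [1]

Answer: Peg 0: [3]
Peg 1: [5, 4, 2]
Peg 2: []
Peg 3: [1]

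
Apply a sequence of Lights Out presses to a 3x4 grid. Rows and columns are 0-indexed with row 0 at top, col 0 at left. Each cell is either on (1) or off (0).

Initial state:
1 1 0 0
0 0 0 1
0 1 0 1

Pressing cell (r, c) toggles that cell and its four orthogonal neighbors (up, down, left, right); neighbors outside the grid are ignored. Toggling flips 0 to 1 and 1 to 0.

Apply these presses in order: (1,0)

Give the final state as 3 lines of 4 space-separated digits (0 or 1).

Answer: 0 1 0 0
1 1 0 1
1 1 0 1

Derivation:
After press 1 at (1,0):
0 1 0 0
1 1 0 1
1 1 0 1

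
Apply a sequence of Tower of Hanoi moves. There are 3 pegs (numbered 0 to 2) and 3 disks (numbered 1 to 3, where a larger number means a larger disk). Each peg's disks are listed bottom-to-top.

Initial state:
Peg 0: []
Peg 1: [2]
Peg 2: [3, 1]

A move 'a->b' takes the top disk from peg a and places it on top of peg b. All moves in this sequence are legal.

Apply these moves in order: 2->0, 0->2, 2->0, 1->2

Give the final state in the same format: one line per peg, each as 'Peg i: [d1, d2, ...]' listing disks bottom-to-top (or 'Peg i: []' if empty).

Answer: Peg 0: [1]
Peg 1: []
Peg 2: [3, 2]

Derivation:
After move 1 (2->0):
Peg 0: [1]
Peg 1: [2]
Peg 2: [3]

After move 2 (0->2):
Peg 0: []
Peg 1: [2]
Peg 2: [3, 1]

After move 3 (2->0):
Peg 0: [1]
Peg 1: [2]
Peg 2: [3]

After move 4 (1->2):
Peg 0: [1]
Peg 1: []
Peg 2: [3, 2]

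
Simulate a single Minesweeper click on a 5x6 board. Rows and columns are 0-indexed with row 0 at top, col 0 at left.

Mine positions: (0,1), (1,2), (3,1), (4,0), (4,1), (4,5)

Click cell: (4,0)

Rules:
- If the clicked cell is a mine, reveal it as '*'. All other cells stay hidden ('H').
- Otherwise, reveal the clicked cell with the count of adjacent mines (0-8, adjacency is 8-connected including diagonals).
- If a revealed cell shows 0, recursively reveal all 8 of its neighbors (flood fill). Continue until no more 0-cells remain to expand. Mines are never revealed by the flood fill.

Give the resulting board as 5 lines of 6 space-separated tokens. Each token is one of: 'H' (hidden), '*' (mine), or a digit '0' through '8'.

H H H H H H
H H H H H H
H H H H H H
H H H H H H
* H H H H H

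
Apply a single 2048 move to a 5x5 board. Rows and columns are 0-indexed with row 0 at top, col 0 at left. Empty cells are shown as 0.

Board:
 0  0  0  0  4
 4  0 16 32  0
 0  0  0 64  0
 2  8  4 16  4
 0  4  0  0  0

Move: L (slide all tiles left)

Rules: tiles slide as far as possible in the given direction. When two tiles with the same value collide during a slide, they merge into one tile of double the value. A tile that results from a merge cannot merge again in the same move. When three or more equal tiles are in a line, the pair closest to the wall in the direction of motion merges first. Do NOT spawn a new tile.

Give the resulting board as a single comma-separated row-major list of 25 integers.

Slide left:
row 0: [0, 0, 0, 0, 4] -> [4, 0, 0, 0, 0]
row 1: [4, 0, 16, 32, 0] -> [4, 16, 32, 0, 0]
row 2: [0, 0, 0, 64, 0] -> [64, 0, 0, 0, 0]
row 3: [2, 8, 4, 16, 4] -> [2, 8, 4, 16, 4]
row 4: [0, 4, 0, 0, 0] -> [4, 0, 0, 0, 0]

Answer: 4, 0, 0, 0, 0, 4, 16, 32, 0, 0, 64, 0, 0, 0, 0, 2, 8, 4, 16, 4, 4, 0, 0, 0, 0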